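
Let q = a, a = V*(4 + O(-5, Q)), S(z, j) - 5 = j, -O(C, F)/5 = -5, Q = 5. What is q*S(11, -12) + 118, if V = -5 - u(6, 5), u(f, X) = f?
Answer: 2351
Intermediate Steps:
O(C, F) = 25 (O(C, F) = -5*(-5) = 25)
S(z, j) = 5 + j
V = -11 (V = -5 - 1*6 = -5 - 6 = -11)
a = -319 (a = -11*(4 + 25) = -11*29 = -319)
q = -319
q*S(11, -12) + 118 = -319*(5 - 12) + 118 = -319*(-7) + 118 = 2233 + 118 = 2351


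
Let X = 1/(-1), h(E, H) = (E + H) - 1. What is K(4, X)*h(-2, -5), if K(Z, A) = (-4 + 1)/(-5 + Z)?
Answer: -24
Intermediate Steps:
h(E, H) = -1 + E + H
X = -1
K(Z, A) = -3/(-5 + Z)
K(4, X)*h(-2, -5) = (-3/(-5 + 4))*(-1 - 2 - 5) = -3/(-1)*(-8) = -3*(-1)*(-8) = 3*(-8) = -24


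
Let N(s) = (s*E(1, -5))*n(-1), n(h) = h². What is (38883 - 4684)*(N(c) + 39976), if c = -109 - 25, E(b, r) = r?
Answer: 1390052554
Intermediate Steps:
c = -134
N(s) = -5*s (N(s) = (s*(-5))*(-1)² = -5*s*1 = -5*s)
(38883 - 4684)*(N(c) + 39976) = (38883 - 4684)*(-5*(-134) + 39976) = 34199*(670 + 39976) = 34199*40646 = 1390052554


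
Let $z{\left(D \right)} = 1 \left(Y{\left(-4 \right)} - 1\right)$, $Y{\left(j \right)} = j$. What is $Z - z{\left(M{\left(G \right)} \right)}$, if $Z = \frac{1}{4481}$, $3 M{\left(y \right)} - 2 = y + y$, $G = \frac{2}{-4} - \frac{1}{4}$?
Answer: $\frac{22406}{4481} \approx 5.0002$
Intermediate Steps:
$G = - \frac{3}{4}$ ($G = 2 \left(- \frac{1}{4}\right) - \frac{1}{4} = - \frac{1}{2} - \frac{1}{4} = - \frac{3}{4} \approx -0.75$)
$M{\left(y \right)} = \frac{2}{3} + \frac{2 y}{3}$ ($M{\left(y \right)} = \frac{2}{3} + \frac{y + y}{3} = \frac{2}{3} + \frac{2 y}{3}$)
$z{\left(D \right)} = -5$ ($z{\left(D \right)} = 1 \left(-4 - 1\right) = 1 \left(-5\right) = -5$)
$Z = \frac{1}{4481} \approx 0.00022316$
$Z - z{\left(M{\left(G \right)} \right)} = \frac{1}{4481} - -5 = \frac{1}{4481} + 5 = \frac{22406}{4481}$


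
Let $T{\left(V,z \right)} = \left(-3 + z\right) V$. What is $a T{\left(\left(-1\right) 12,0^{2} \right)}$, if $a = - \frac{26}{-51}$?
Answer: $\frac{312}{17} \approx 18.353$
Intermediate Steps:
$T{\left(V,z \right)} = V \left(-3 + z\right)$
$a = \frac{26}{51}$ ($a = \left(-26\right) \left(- \frac{1}{51}\right) = \frac{26}{51} \approx 0.5098$)
$a T{\left(\left(-1\right) 12,0^{2} \right)} = \frac{26 \left(-1\right) 12 \left(-3 + 0^{2}\right)}{51} = \frac{26 \left(- 12 \left(-3 + 0\right)\right)}{51} = \frac{26 \left(\left(-12\right) \left(-3\right)\right)}{51} = \frac{26}{51} \cdot 36 = \frac{312}{17}$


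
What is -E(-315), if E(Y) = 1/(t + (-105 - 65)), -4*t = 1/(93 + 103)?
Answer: 784/133281 ≈ 0.0058823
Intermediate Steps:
t = -1/784 (t = -1/(4*(93 + 103)) = -¼/196 = -¼*1/196 = -1/784 ≈ -0.0012755)
E(Y) = -784/133281 (E(Y) = 1/(-1/784 + (-105 - 65)) = 1/(-1/784 - 170) = 1/(-133281/784) = -784/133281)
-E(-315) = -1*(-784/133281) = 784/133281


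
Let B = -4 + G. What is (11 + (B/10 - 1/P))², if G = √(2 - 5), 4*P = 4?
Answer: (96 + I*√3)²/100 ≈ 92.13 + 3.3255*I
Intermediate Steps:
P = 1 (P = (¼)*4 = 1)
G = I*√3 (G = √(-3) = I*√3 ≈ 1.732*I)
B = -4 + I*√3 ≈ -4.0 + 1.732*I
(11 + (B/10 - 1/P))² = (11 + ((-4 + I*√3)/10 - 1/1))² = (11 + ((-4 + I*√3)*(⅒) - 1*1))² = (11 + ((-⅖ + I*√3/10) - 1))² = (11 + (-7/5 + I*√3/10))² = (48/5 + I*√3/10)²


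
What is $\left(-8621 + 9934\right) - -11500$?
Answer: $12813$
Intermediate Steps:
$\left(-8621 + 9934\right) - -11500 = 1313 + 11500 = 12813$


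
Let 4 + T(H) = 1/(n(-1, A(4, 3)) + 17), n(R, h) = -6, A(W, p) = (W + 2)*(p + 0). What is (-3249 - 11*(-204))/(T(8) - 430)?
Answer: 3685/1591 ≈ 2.3162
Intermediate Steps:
A(W, p) = p*(2 + W) (A(W, p) = (2 + W)*p = p*(2 + W))
T(H) = -43/11 (T(H) = -4 + 1/(-6 + 17) = -4 + 1/11 = -43/11)
(-3249 - 11*(-204))/(T(8) - 430) = (-3249 - 11*(-204))/(-43/11 - 430) = (-3249 + 2244)/(-4773/11) = -1005*(-11/4773) = 3685/1591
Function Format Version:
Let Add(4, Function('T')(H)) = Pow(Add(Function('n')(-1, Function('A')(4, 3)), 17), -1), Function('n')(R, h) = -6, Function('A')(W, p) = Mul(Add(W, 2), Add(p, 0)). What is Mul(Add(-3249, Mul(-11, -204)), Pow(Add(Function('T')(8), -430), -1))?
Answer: Rational(3685, 1591) ≈ 2.3162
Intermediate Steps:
Function('A')(W, p) = Mul(p, Add(2, W)) (Function('A')(W, p) = Mul(Add(2, W), p) = Mul(p, Add(2, W)))
Function('T')(H) = Rational(-43, 11) (Function('T')(H) = Add(-4, Pow(Add(-6, 17), -1)) = Add(-4, Pow(11, -1)) = Add(-4, Rational(1, 11)) = Rational(-43, 11))
Mul(Add(-3249, Mul(-11, -204)), Pow(Add(Function('T')(8), -430), -1)) = Mul(Add(-3249, Mul(-11, -204)), Pow(Add(Rational(-43, 11), -430), -1)) = Mul(Add(-3249, 2244), Pow(Rational(-4773, 11), -1)) = Mul(-1005, Rational(-11, 4773)) = Rational(3685, 1591)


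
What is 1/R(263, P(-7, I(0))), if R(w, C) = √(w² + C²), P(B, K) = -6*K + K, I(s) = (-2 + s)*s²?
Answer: 1/263 ≈ 0.0038023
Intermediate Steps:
I(s) = s²*(-2 + s)
P(B, K) = -5*K
R(w, C) = √(C² + w²)
1/R(263, P(-7, I(0))) = 1/(√((-5*0²*(-2 + 0))² + 263²)) = 1/(√((-0*(-2))² + 69169)) = 1/(√((-5*0)² + 69169)) = 1/(√(0² + 69169)) = 1/(√(0 + 69169)) = 1/(√69169) = 1/263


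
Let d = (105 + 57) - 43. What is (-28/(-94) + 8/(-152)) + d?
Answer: 106486/893 ≈ 119.25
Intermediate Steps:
d = 119 (d = 162 - 43 = 119)
(-28/(-94) + 8/(-152)) + d = (-28/(-94) + 8/(-152)) + 119 = (-28*(-1/94) + 8*(-1/152)) + 119 = (14/47 - 1/19) + 119 = 219/893 + 119 = 106486/893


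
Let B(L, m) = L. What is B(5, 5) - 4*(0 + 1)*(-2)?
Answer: 13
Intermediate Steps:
B(5, 5) - 4*(0 + 1)*(-2) = 5 - 4*(0 + 1)*(-2) = 5 - 4*1*(-2) = 5 - 4*(-2) = 5 + 8 = 13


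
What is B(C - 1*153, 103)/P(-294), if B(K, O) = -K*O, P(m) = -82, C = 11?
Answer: -7313/41 ≈ -178.37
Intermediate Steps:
B(K, O) = -K*O
B(C - 1*153, 103)/P(-294) = -1*(11 - 1*153)*103/(-82) = -1*(11 - 153)*103*(-1/82) = -1*(-142)*103*(-1/82) = 14626*(-1/82) = -7313/41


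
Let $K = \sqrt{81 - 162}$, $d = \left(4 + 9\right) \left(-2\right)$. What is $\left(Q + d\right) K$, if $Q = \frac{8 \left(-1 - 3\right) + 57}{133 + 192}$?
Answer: $- \frac{3033 i}{13} \approx - 233.31 i$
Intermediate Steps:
$d = -26$ ($d = 13 \left(-2\right) = -26$)
$K = 9 i$ ($K = \sqrt{-81} = 9 i \approx 9.0 i$)
$Q = \frac{1}{13}$ ($Q = \frac{8 \left(-4\right) + 57}{325} = \left(-32 + 57\right) \frac{1}{325} = 25 \cdot \frac{1}{325} = \frac{1}{13} \approx 0.076923$)
$\left(Q + d\right) K = \left(\frac{1}{13} - 26\right) 9 i = - \frac{337 \cdot 9 i}{13} = - \frac{3033 i}{13}$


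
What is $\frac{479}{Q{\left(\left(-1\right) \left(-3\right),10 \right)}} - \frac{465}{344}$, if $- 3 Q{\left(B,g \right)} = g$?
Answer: $- \frac{249489}{1720} \approx -145.05$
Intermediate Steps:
$Q{\left(B,g \right)} = - \frac{g}{3}$
$\frac{479}{Q{\left(\left(-1\right) \left(-3\right),10 \right)}} - \frac{465}{344} = \frac{479}{\left(- \frac{1}{3}\right) 10} - \frac{465}{344} = \frac{479}{- \frac{10}{3}} - \frac{465}{344} = 479 \left(- \frac{3}{10}\right) - \frac{465}{344} = - \frac{1437}{10} - \frac{465}{344} = - \frac{249489}{1720}$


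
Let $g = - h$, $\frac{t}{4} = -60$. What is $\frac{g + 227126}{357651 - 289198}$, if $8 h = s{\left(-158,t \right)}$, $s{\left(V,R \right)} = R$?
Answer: $\frac{227156}{68453} \approx 3.3184$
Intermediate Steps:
$t = -240$ ($t = 4 \left(-60\right) = -240$)
$h = -30$ ($h = \frac{1}{8} \left(-240\right) = -30$)
$g = 30$ ($g = \left(-1\right) \left(-30\right) = 30$)
$\frac{g + 227126}{357651 - 289198} = \frac{30 + 227126}{357651 - 289198} = \frac{227156}{68453}$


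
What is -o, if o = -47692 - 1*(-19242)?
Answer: 28450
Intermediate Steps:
o = -28450 (o = -47692 + 19242 = -28450)
-o = -1*(-28450) = 28450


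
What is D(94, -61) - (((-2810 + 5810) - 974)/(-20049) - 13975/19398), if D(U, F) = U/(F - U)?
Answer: 1440289653/6697903090 ≈ 0.21504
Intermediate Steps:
D(94, -61) - (((-2810 + 5810) - 974)/(-20049) - 13975/19398) = 94/(-61 - 1*94) - (((-2810 + 5810) - 974)/(-20049) - 13975/19398) = 94/(-61 - 94) - ((3000 - 974)*(-1/20049) - 13975*1/19398) = 94/(-155) - (2026*(-1/20049) - 13975/19398) = 94*(-1/155) - (-2026/20049 - 13975/19398) = -94/155 - 1*(-35498347/43212278) = -94/155 + 35498347/43212278 = 1440289653/6697903090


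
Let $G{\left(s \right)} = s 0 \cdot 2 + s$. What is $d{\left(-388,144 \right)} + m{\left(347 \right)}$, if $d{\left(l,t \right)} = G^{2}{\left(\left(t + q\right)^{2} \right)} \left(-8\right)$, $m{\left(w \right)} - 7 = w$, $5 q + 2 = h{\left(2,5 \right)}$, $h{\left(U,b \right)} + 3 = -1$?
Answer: $- \frac{2079135471678}{625} \approx -3.3266 \cdot 10^{9}$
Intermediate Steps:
$h{\left(U,b \right)} = -4$ ($h{\left(U,b \right)} = -3 - 1 = -4$)
$q = - \frac{6}{5}$ ($q = - \frac{2}{5} + \frac{1}{5} \left(-4\right) = - \frac{2}{5} - \frac{4}{5} = - \frac{6}{5} \approx -1.2$)
$m{\left(w \right)} = 7 + w$
$G{\left(s \right)} = s$ ($G{\left(s \right)} = 0 \cdot 2 + s = 0 + s = s$)
$d{\left(l,t \right)} = - 8 \left(- \frac{6}{5} + t\right)^{4}$ ($d{\left(l,t \right)} = \left(\left(t - \frac{6}{5}\right)^{2}\right)^{2} \left(-8\right) = \left(\left(- \frac{6}{5} + t\right)^{2}\right)^{2} \left(-8\right) = \left(- \frac{6}{5} + t\right)^{4} \left(-8\right) = - 8 \left(- \frac{6}{5} + t\right)^{4}$)
$d{\left(-388,144 \right)} + m{\left(347 \right)} = - \frac{8 \left(-6 + 5 \cdot 144\right)^{4}}{625} + \left(7 + 347\right) = - \frac{8 \left(-6 + 720\right)^{4}}{625} + 354 = - \frac{8 \cdot 714^{4}}{625} + 354 = \left(- \frac{8}{625}\right) 259891961616 + 354 = - \frac{2079135692928}{625} + 354 = - \frac{2079135471678}{625}$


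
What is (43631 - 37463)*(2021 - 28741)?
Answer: -164808960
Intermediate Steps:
(43631 - 37463)*(2021 - 28741) = 6168*(-26720) = -164808960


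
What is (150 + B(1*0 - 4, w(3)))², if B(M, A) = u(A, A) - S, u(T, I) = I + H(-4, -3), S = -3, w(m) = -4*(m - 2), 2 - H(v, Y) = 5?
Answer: 21316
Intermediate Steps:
H(v, Y) = -3 (H(v, Y) = 2 - 1*5 = 2 - 5 = -3)
w(m) = 8 - 4*m (w(m) = -4*(-2 + m) = 8 - 4*m)
u(T, I) = -3 + I (u(T, I) = I - 3 = -3 + I)
B(M, A) = A (B(M, A) = (-3 + A) - 1*(-3) = (-3 + A) + 3 = A)
(150 + B(1*0 - 4, w(3)))² = (150 + (8 - 4*3))² = (150 + (8 - 12))² = (150 - 4)² = 146² = 21316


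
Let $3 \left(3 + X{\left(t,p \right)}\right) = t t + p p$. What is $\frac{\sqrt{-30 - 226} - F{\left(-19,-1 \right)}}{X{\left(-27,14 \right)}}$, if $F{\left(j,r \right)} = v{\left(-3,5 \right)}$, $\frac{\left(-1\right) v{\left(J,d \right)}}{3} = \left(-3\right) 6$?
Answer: $- \frac{81}{458} + \frac{12 i}{229} \approx -0.17686 + 0.052402 i$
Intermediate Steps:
$v{\left(J,d \right)} = 54$ ($v{\left(J,d \right)} = - 3 \left(\left(-3\right) 6\right) = \left(-3\right) \left(-18\right) = 54$)
$F{\left(j,r \right)} = 54$
$X{\left(t,p \right)} = -3 + \frac{p^{2}}{3} + \frac{t^{2}}{3}$ ($X{\left(t,p \right)} = -3 + \frac{t t + p p}{3} = -3 + \frac{t^{2} + p^{2}}{3} = -3 + \frac{p^{2} + t^{2}}{3} = -3 + \left(\frac{p^{2}}{3} + \frac{t^{2}}{3}\right) = -3 + \frac{p^{2}}{3} + \frac{t^{2}}{3}$)
$\frac{\sqrt{-30 - 226} - F{\left(-19,-1 \right)}}{X{\left(-27,14 \right)}} = \frac{\sqrt{-30 - 226} - 54}{-3 + \frac{14^{2}}{3} + \frac{\left(-27\right)^{2}}{3}} = \frac{\sqrt{-256} - 54}{-3 + \frac{1}{3} \cdot 196 + \frac{1}{3} \cdot 729} = \frac{16 i - 54}{-3 + \frac{196}{3} + 243} = \frac{-54 + 16 i}{\frac{916}{3}} = \left(-54 + 16 i\right) \frac{3}{916} = - \frac{81}{458} + \frac{12 i}{229}$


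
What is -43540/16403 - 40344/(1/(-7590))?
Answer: 5022778333340/16403 ≈ 3.0621e+8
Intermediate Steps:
-43540/16403 - 40344/(1/(-7590)) = -43540*1/16403 - 40344/(-1/7590) = -43540/16403 - 40344*(-7590) = -43540/16403 + 306210960 = 5022778333340/16403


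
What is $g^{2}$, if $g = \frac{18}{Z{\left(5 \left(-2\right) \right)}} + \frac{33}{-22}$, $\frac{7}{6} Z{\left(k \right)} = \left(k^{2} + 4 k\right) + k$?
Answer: $\frac{729}{625} \approx 1.1664$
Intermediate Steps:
$Z{\left(k \right)} = \frac{6 k^{2}}{7} + \frac{30 k}{7}$ ($Z{\left(k \right)} = \frac{6 \left(\left(k^{2} + 4 k\right) + k\right)}{7} = \frac{6 \left(k^{2} + 5 k\right)}{7} = \frac{6 k^{2}}{7} + \frac{30 k}{7}$)
$g = - \frac{27}{25}$ ($g = \frac{18}{\frac{6}{7} \cdot 5 \left(-2\right) \left(5 + 5 \left(-2\right)\right)} + \frac{33}{-22} = \frac{18}{\frac{6}{7} \left(-10\right) \left(5 - 10\right)} + 33 \left(- \frac{1}{22}\right) = \frac{18}{\frac{6}{7} \left(-10\right) \left(-5\right)} - \frac{3}{2} = \frac{18}{\frac{300}{7}} - \frac{3}{2} = 18 \cdot \frac{7}{300} - \frac{3}{2} = \frac{21}{50} - \frac{3}{2} = - \frac{27}{25} \approx -1.08$)
$g^{2} = \left(- \frac{27}{25}\right)^{2} = \frac{729}{625}$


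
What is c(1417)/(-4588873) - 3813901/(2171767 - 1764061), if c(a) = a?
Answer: -1346314234075/143916235026 ≈ -9.3548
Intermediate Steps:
c(1417)/(-4588873) - 3813901/(2171767 - 1764061) = 1417/(-4588873) - 3813901/(2171767 - 1764061) = 1417*(-1/4588873) - 3813901/407706 = -1417/4588873 - 3813901*1/407706 = -1417/4588873 - 293377/31362 = -1346314234075/143916235026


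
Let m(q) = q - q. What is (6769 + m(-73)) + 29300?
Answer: 36069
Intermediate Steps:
m(q) = 0
(6769 + m(-73)) + 29300 = (6769 + 0) + 29300 = 6769 + 29300 = 36069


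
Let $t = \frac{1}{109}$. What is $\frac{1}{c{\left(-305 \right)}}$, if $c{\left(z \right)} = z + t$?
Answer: $- \frac{109}{33244} \approx -0.0032788$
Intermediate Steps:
$t = \frac{1}{109} \approx 0.0091743$
$c{\left(z \right)} = \frac{1}{109} + z$ ($c{\left(z \right)} = z + \frac{1}{109} = \frac{1}{109} + z$)
$\frac{1}{c{\left(-305 \right)}} = \frac{1}{\frac{1}{109} - 305} = \frac{1}{- \frac{33244}{109}} = - \frac{109}{33244}$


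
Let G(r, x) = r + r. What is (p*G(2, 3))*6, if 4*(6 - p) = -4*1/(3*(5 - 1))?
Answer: 146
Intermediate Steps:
G(r, x) = 2*r
p = 73/12 (p = 6 - (-1)/((5 - 1)*3) = 6 - (-1)/(4*3) = 6 - (-1)/12 = 6 - 1/4*(-1/3) = 6 + 1/12 = 73/12 ≈ 6.0833)
(p*G(2, 3))*6 = (73*(2*2)/12)*6 = ((73/12)*4)*6 = (73/3)*6 = 146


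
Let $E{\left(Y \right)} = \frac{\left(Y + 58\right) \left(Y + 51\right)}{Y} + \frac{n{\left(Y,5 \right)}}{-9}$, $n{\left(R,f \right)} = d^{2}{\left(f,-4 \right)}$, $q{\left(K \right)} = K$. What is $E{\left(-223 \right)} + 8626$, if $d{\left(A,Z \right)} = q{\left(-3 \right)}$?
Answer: $\frac{1894995}{223} \approx 8497.7$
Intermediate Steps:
$d{\left(A,Z \right)} = -3$
$n{\left(R,f \right)} = 9$ ($n{\left(R,f \right)} = \left(-3\right)^{2} = 9$)
$E{\left(Y \right)} = -1 + \frac{\left(51 + Y\right) \left(58 + Y\right)}{Y}$ ($E{\left(Y \right)} = \frac{\left(Y + 58\right) \left(Y + 51\right)}{Y} + \frac{9}{-9} = \frac{\left(58 + Y\right) \left(51 + Y\right)}{Y} + 9 \left(- \frac{1}{9}\right) = \frac{\left(51 + Y\right) \left(58 + Y\right)}{Y} - 1 = -1 + \frac{\left(51 + Y\right) \left(58 + Y\right)}{Y}$)
$E{\left(-223 \right)} + 8626 = \left(108 - 223 + \frac{2958}{-223}\right) + 8626 = \left(108 - 223 + 2958 \left(- \frac{1}{223}\right)\right) + 8626 = \left(108 - 223 - \frac{2958}{223}\right) + 8626 = - \frac{28603}{223} + 8626 = \frac{1894995}{223}$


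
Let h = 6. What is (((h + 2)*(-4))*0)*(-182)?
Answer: 0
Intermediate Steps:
(((h + 2)*(-4))*0)*(-182) = (((6 + 2)*(-4))*0)*(-182) = ((8*(-4))*0)*(-182) = -32*0*(-182) = 0*(-182) = 0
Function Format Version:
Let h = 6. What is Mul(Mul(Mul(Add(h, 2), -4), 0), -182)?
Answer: 0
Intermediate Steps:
Mul(Mul(Mul(Add(h, 2), -4), 0), -182) = Mul(Mul(Mul(Add(6, 2), -4), 0), -182) = Mul(Mul(Mul(8, -4), 0), -182) = Mul(Mul(-32, 0), -182) = Mul(0, -182) = 0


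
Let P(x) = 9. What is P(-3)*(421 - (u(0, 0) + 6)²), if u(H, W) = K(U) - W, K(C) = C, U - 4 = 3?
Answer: 2268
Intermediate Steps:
U = 7 (U = 4 + 3 = 7)
u(H, W) = 7 - W
P(-3)*(421 - (u(0, 0) + 6)²) = 9*(421 - ((7 - 1*0) + 6)²) = 9*(421 - ((7 + 0) + 6)²) = 9*(421 - (7 + 6)²) = 9*(421 - 1*13²) = 9*(421 - 1*169) = 9*(421 - 169) = 9*252 = 2268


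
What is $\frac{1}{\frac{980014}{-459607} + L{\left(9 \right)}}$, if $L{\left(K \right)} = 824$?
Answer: $\frac{459607}{377736154} \approx 0.0012167$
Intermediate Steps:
$\frac{1}{\frac{980014}{-459607} + L{\left(9 \right)}} = \frac{1}{\frac{980014}{-459607} + 824} = \frac{1}{980014 \left(- \frac{1}{459607}\right) + 824} = \frac{1}{- \frac{980014}{459607} + 824} = \frac{1}{\frac{377736154}{459607}} = \frac{459607}{377736154}$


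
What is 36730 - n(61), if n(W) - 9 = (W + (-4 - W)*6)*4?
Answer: 38037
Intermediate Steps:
n(W) = -87 - 20*W (n(W) = 9 + (W + (-4 - W)*6)*4 = 9 + (W + (-24 - 6*W))*4 = 9 + (-24 - 5*W)*4 = 9 + (-96 - 20*W) = -87 - 20*W)
36730 - n(61) = 36730 - (-87 - 20*61) = 36730 - (-87 - 1220) = 36730 - 1*(-1307) = 36730 + 1307 = 38037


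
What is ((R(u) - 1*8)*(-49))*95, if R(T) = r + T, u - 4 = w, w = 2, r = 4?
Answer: -9310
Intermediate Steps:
u = 6 (u = 4 + 2 = 6)
R(T) = 4 + T
((R(u) - 1*8)*(-49))*95 = (((4 + 6) - 1*8)*(-49))*95 = ((10 - 8)*(-49))*95 = (2*(-49))*95 = -98*95 = -9310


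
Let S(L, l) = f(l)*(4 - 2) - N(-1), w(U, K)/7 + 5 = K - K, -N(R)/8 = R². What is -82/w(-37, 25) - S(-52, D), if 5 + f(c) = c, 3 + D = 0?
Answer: 362/35 ≈ 10.343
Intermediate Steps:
D = -3 (D = -3 + 0 = -3)
N(R) = -8*R²
w(U, K) = -35 (w(U, K) = -35 + 7*(K - K) = -35 + 7*0 = -35 + 0 = -35)
f(c) = -5 + c
S(L, l) = -2 + 2*l (S(L, l) = (-5 + l)*(4 - 2) - (-8)*(-1)² = (-5 + l)*2 - (-8) = (-10 + 2*l) - 1*(-8) = (-10 + 2*l) + 8 = -2 + 2*l)
-82/w(-37, 25) - S(-52, D) = -82/(-35) - (-2 + 2*(-3)) = -82*(-1/35) - (-2 - 6) = 82/35 - 1*(-8) = 82/35 + 8 = 362/35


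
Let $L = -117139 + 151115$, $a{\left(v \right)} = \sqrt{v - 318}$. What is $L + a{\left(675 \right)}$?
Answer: $33976 + \sqrt{357} \approx 33995.0$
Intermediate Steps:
$a{\left(v \right)} = \sqrt{-318 + v}$
$L = 33976$
$L + a{\left(675 \right)} = 33976 + \sqrt{-318 + 675} = 33976 + \sqrt{357}$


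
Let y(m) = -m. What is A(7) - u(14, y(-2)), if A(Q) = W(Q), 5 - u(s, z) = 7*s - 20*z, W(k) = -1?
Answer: 52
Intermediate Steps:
u(s, z) = 5 - 7*s + 20*z (u(s, z) = 5 - (7*s - 20*z) = 5 - (-20*z + 7*s) = 5 + (-7*s + 20*z) = 5 - 7*s + 20*z)
A(Q) = -1
A(7) - u(14, y(-2)) = -1 - (5 - 7*14 + 20*(-1*(-2))) = -1 - (5 - 98 + 20*2) = -1 - (5 - 98 + 40) = -1 - 1*(-53) = -1 + 53 = 52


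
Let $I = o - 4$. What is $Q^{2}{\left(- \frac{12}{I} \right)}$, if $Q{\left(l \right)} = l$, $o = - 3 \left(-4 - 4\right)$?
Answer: $\frac{9}{25} \approx 0.36$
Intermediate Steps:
$o = 24$ ($o = \left(-3\right) \left(-8\right) = 24$)
$I = 20$ ($I = 24 - 4 = 20$)
$Q^{2}{\left(- \frac{12}{I} \right)} = \left(- \frac{12}{20}\right)^{2} = \left(\left(-12\right) \frac{1}{20}\right)^{2} = \left(- \frac{3}{5}\right)^{2} = \frac{9}{25}$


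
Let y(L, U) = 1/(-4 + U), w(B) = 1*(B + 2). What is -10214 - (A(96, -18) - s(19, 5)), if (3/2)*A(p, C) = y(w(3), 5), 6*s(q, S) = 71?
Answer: -61217/6 ≈ -10203.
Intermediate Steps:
s(q, S) = 71/6 (s(q, S) = (⅙)*71 = 71/6)
w(B) = 2 + B (w(B) = 1*(2 + B) = 2 + B)
A(p, C) = ⅔ (A(p, C) = 2/(3*(-4 + 5)) = (⅔)/1 = (⅔)*1 = ⅔)
-10214 - (A(96, -18) - s(19, 5)) = -10214 - (⅔ - 1*71/6) = -10214 - (⅔ - 71/6) = -10214 - 1*(-67/6) = -10214 + 67/6 = -61217/6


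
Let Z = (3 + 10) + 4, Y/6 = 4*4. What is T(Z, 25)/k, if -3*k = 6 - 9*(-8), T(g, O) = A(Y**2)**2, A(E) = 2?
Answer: -2/13 ≈ -0.15385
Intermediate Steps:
Y = 96 (Y = 6*(4*4) = 6*16 = 96)
Z = 17 (Z = 13 + 4 = 17)
T(g, O) = 4 (T(g, O) = 2**2 = 4)
k = -26 (k = -(6 - 9*(-8))/3 = -(6 + 72)/3 = -1/3*78 = -26)
T(Z, 25)/k = 4/(-26) = 4*(-1/26) = -2/13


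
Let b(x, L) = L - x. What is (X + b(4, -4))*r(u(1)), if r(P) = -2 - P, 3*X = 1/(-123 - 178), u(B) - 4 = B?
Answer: 7225/129 ≈ 56.008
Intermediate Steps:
u(B) = 4 + B
X = -1/903 (X = 1/(3*(-123 - 178)) = (⅓)/(-301) = (⅓)*(-1/301) = -1/903 ≈ -0.0011074)
(X + b(4, -4))*r(u(1)) = (-1/903 + (-4 - 1*4))*(-2 - (4 + 1)) = (-1/903 + (-4 - 4))*(-2 - 1*5) = (-1/903 - 8)*(-2 - 5) = -7225/903*(-7) = 7225/129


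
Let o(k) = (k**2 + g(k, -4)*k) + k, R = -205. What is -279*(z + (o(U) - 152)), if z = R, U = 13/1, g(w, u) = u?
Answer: 63333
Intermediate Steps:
U = 13 (U = 13*1 = 13)
o(k) = k**2 - 3*k (o(k) = (k**2 - 4*k) + k = k**2 - 3*k)
z = -205
-279*(z + (o(U) - 152)) = -279*(-205 + (13*(-3 + 13) - 152)) = -279*(-205 + (13*10 - 152)) = -279*(-205 + (130 - 152)) = -279*(-205 - 22) = -279*(-227) = 63333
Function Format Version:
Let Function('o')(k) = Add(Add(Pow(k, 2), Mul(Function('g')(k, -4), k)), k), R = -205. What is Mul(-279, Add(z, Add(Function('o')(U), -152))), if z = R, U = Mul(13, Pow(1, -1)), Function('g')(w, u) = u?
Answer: 63333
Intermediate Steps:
U = 13 (U = Mul(13, 1) = 13)
Function('o')(k) = Add(Pow(k, 2), Mul(-3, k)) (Function('o')(k) = Add(Add(Pow(k, 2), Mul(-4, k)), k) = Add(Pow(k, 2), Mul(-3, k)))
z = -205
Mul(-279, Add(z, Add(Function('o')(U), -152))) = Mul(-279, Add(-205, Add(Mul(13, Add(-3, 13)), -152))) = Mul(-279, Add(-205, Add(Mul(13, 10), -152))) = Mul(-279, Add(-205, Add(130, -152))) = Mul(-279, Add(-205, -22)) = Mul(-279, -227) = 63333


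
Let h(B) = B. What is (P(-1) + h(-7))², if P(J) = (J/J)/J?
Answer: 64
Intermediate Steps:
P(J) = 1/J
(P(-1) + h(-7))² = (1/(-1) - 7)² = (-1 - 7)² = (-8)² = 64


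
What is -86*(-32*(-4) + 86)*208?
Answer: -3828032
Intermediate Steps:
-86*(-32*(-4) + 86)*208 = -86*(128 + 86)*208 = -86*214*208 = -18404*208 = -3828032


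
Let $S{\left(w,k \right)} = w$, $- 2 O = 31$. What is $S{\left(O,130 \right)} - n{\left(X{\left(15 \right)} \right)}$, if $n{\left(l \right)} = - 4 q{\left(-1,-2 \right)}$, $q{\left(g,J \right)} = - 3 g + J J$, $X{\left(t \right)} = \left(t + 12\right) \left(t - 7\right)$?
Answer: $\frac{25}{2} \approx 12.5$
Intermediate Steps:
$O = - \frac{31}{2}$ ($O = \left(- \frac{1}{2}\right) 31 = - \frac{31}{2} \approx -15.5$)
$X{\left(t \right)} = \left(-7 + t\right) \left(12 + t\right)$ ($X{\left(t \right)} = \left(12 + t\right) \left(-7 + t\right) = \left(-7 + t\right) \left(12 + t\right)$)
$q{\left(g,J \right)} = J^{2} - 3 g$ ($q{\left(g,J \right)} = - 3 g + J^{2} = J^{2} - 3 g$)
$n{\left(l \right)} = -28$ ($n{\left(l \right)} = - 4 \left(\left(-2\right)^{2} - -3\right) = - 4 \left(4 + 3\right) = \left(-4\right) 7 = -28$)
$S{\left(O,130 \right)} - n{\left(X{\left(15 \right)} \right)} = - \frac{31}{2} - -28 = - \frac{31}{2} + 28 = \frac{25}{2}$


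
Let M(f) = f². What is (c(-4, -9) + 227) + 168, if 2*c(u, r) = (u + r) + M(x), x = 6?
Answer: 813/2 ≈ 406.50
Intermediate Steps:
c(u, r) = 18 + r/2 + u/2 (c(u, r) = ((u + r) + 6²)/2 = ((r + u) + 36)/2 = (36 + r + u)/2 = 18 + r/2 + u/2)
(c(-4, -9) + 227) + 168 = ((18 + (½)*(-9) + (½)*(-4)) + 227) + 168 = ((18 - 9/2 - 2) + 227) + 168 = (23/2 + 227) + 168 = 477/2 + 168 = 813/2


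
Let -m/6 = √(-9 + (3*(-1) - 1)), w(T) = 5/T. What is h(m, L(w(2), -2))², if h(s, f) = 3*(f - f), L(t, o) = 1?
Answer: 0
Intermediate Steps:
m = -6*I*√13 (m = -6*√(-9 + (3*(-1) - 1)) = -6*√(-9 + (-3 - 1)) = -6*√(-9 - 4) = -6*I*√13 ≈ -21.633*I)
h(s, f) = 0 (h(s, f) = 3*0 = 0)
h(m, L(w(2), -2))² = 0² = 0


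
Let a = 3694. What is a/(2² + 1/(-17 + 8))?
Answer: 33246/35 ≈ 949.89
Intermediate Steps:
a/(2² + 1/(-17 + 8)) = 3694/(2² + 1/(-17 + 8)) = 3694/(4 + 1/(-9)) = 3694/(4 - ⅑) = 3694/(35/9) = 3694*(9/35) = 33246/35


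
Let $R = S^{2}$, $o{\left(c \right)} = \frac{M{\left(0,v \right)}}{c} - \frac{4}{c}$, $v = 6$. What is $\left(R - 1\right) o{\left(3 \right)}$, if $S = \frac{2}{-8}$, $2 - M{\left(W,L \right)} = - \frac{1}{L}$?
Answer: $\frac{55}{96} \approx 0.57292$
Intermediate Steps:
$M{\left(W,L \right)} = 2 + \frac{1}{L}$ ($M{\left(W,L \right)} = 2 - - \frac{1}{L} = 2 + \frac{1}{L}$)
$S = - \frac{1}{4}$ ($S = 2 \left(- \frac{1}{8}\right) = - \frac{1}{4} \approx -0.25$)
$o{\left(c \right)} = - \frac{11}{6 c}$ ($o{\left(c \right)} = \frac{2 + \frac{1}{6}}{c} - \frac{4}{c} = \frac{13}{6 c} - \frac{4}{c} = - \frac{11}{6 c}$)
$R = \frac{1}{16}$ ($R = \left(- \frac{1}{4}\right)^{2} = \frac{1}{16} \approx 0.0625$)
$\left(R - 1\right) o{\left(3 \right)} = \left(\frac{1}{16} - 1\right) \left(- \frac{11}{6 \cdot 3}\right) = - \frac{15 \left(\left(- \frac{11}{6}\right) \frac{1}{3}\right)}{16} = \left(- \frac{15}{16}\right) \left(- \frac{11}{18}\right) = \frac{55}{96}$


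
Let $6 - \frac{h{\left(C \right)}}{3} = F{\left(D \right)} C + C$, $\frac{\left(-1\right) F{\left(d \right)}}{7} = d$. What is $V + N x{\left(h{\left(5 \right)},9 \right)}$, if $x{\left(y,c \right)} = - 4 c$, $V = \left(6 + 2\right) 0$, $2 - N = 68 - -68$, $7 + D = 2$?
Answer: $4824$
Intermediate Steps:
$D = -5$ ($D = -7 + 2 = -5$)
$F{\left(d \right)} = - 7 d$
$N = -134$ ($N = 2 - \left(68 - -68\right) = 2 - \left(68 + 68\right) = 2 - 136 = -134$)
$V = 0$ ($V = 8 \cdot 0 = 0$)
$h{\left(C \right)} = 18 - 108 C$ ($h{\left(C \right)} = 18 - 3 \left(\left(-7\right) \left(-5\right) C + C\right) = 18 - 3 \left(35 C + C\right) = 18 - 3 \cdot 36 C = 18 - 108 C$)
$V + N x{\left(h{\left(5 \right)},9 \right)} = 0 - 134 \left(\left(-4\right) 9\right) = 0 - -4824 = 0 + 4824 = 4824$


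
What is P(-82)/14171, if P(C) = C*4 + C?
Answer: -410/14171 ≈ -0.028932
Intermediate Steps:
P(C) = 5*C (P(C) = 4*C + C = 5*C)
P(-82)/14171 = (5*(-82))/14171 = -410*1/14171 = -410/14171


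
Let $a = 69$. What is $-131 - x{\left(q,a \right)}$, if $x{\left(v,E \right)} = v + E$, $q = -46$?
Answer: $-154$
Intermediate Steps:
$x{\left(v,E \right)} = E + v$
$-131 - x{\left(q,a \right)} = -131 - \left(69 - 46\right) = -131 - 23 = -154$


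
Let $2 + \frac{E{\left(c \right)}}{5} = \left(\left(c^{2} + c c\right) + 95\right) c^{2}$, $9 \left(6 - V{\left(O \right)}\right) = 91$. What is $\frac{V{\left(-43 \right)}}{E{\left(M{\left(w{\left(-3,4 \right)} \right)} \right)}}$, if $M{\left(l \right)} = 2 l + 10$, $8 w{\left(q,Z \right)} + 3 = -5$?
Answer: $- \frac{37}{642150} \approx -5.7619 \cdot 10^{-5}$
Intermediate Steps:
$V{\left(O \right)} = - \frac{37}{9}$ ($V{\left(O \right)} = 6 - \frac{91}{9} = - \frac{37}{9}$)
$w{\left(q,Z \right)} = -1$ ($w{\left(q,Z \right)} = - \frac{3}{8} + \frac{1}{8} \left(-5\right) = - \frac{3}{8} - \frac{5}{8} = -1$)
$M{\left(l \right)} = 10 + 2 l$
$E{\left(c \right)} = -10 + 5 c^{2} \left(95 + 2 c^{2}\right)$ ($E{\left(c \right)} = -10 + 5 \left(\left(c^{2} + c c\right) + 95\right) c^{2} = -10 + 5 \left(\left(c^{2} + c^{2}\right) + 95\right) c^{2} = -10 + 5 \left(2 c^{2} + 95\right) c^{2} = -10 + 5 \left(95 + 2 c^{2}\right) c^{2} = -10 + 5 c^{2} \left(95 + 2 c^{2}\right)$)
$\frac{V{\left(-43 \right)}}{E{\left(M{\left(w{\left(-3,4 \right)} \right)} \right)}} = - \frac{37}{9 \left(-10 + 10 \left(10 + 2 \left(-1\right)\right)^{4} + 475 \left(10 + 2 \left(-1\right)\right)^{2}\right)} = - \frac{37}{9 \left(-10 + 10 \left(10 - 2\right)^{4} + 475 \left(10 - 2\right)^{2}\right)} = - \frac{37}{9 \left(-10 + 10 \cdot 8^{4} + 475 \cdot 8^{2}\right)} = - \frac{37}{9 \left(-10 + 10 \cdot 4096 + 475 \cdot 64\right)} = - \frac{37}{9 \left(-10 + 40960 + 30400\right)} = - \frac{37}{9 \cdot 71350} = \left(- \frac{37}{9}\right) \frac{1}{71350} = - \frac{37}{642150}$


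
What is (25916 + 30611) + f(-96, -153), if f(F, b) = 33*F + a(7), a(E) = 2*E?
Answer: 53373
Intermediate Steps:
f(F, b) = 14 + 33*F (f(F, b) = 33*F + 2*7 = 33*F + 14 = 14 + 33*F)
(25916 + 30611) + f(-96, -153) = (25916 + 30611) + (14 + 33*(-96)) = 56527 + (14 - 3168) = 56527 - 3154 = 53373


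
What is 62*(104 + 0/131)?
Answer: 6448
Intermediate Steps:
62*(104 + 0/131) = 62*(104 + 0*(1/131)) = 62*(104 + 0) = 62*104 = 6448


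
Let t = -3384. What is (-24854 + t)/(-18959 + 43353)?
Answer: -14119/12197 ≈ -1.1576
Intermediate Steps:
(-24854 + t)/(-18959 + 43353) = (-24854 - 3384)/(-18959 + 43353) = -28238/24394 = -28238*1/24394 = -14119/12197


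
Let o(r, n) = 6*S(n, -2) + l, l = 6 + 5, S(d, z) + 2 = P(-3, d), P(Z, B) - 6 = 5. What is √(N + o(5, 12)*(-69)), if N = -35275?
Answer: 4*I*√2485 ≈ 199.4*I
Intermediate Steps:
P(Z, B) = 11 (P(Z, B) = 6 + 5 = 11)
S(d, z) = 9 (S(d, z) = -2 + 11 = 9)
l = 11
o(r, n) = 65 (o(r, n) = 6*9 + 11 = 54 + 11 = 65)
√(N + o(5, 12)*(-69)) = √(-35275 + 65*(-69)) = √(-35275 - 4485) = √(-39760) = 4*I*√2485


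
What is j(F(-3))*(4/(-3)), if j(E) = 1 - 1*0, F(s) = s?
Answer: -4/3 ≈ -1.3333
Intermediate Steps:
j(E) = 1 (j(E) = 1 + 0 = 1)
j(F(-3))*(4/(-3)) = 1*(4/(-3)) = 1*(4*(-1/3)) = 1*(-4/3) = -4/3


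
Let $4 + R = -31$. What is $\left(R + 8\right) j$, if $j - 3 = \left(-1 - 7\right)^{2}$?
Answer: $-1809$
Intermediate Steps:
$R = -35$ ($R = -4 - 31 = -35$)
$j = 67$ ($j = 3 + \left(-1 - 7\right)^{2} = 3 + \left(-8\right)^{2} = 3 + 64 = 67$)
$\left(R + 8\right) j = \left(-35 + 8\right) 67 = \left(-27\right) 67 = -1809$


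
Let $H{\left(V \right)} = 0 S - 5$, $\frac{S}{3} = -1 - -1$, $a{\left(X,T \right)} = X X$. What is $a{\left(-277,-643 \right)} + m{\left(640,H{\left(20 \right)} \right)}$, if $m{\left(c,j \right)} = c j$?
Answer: $73529$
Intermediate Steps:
$a{\left(X,T \right)} = X^{2}$
$S = 0$ ($S = 3 \left(-1 - -1\right) = 3 \left(-1 + 1\right) = 3 \cdot 0 = 0$)
$H{\left(V \right)} = -5$ ($H{\left(V \right)} = 0 \cdot 0 - 5 = 0 - 5 = -5$)
$a{\left(-277,-643 \right)} + m{\left(640,H{\left(20 \right)} \right)} = \left(-277\right)^{2} + 640 \left(-5\right) = 76729 - 3200 = 73529$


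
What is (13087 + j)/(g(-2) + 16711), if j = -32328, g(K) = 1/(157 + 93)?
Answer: -4810250/4177751 ≈ -1.1514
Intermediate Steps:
g(K) = 1/250
(13087 + j)/(g(-2) + 16711) = (13087 - 32328)/(1/250 + 16711) = -19241/4177751/250 = -19241*250/4177751 = -4810250/4177751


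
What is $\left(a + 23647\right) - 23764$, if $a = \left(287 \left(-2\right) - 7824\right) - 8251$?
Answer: $-16766$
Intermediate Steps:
$a = -16649$ ($a = \left(-574 - 7824\right) - 8251 = -8398 - 8251 = -16649$)
$\left(a + 23647\right) - 23764 = \left(-16649 + 23647\right) - 23764 = 6998 - 23764 = -16766$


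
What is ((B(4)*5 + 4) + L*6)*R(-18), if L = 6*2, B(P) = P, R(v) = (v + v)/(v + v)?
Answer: 96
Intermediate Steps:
R(v) = 1 (R(v) = (2*v)/((2*v)) = (2*v)*(1/(2*v)) = 1)
L = 12
((B(4)*5 + 4) + L*6)*R(-18) = ((4*5 + 4) + 12*6)*1 = ((20 + 4) + 72)*1 = (24 + 72)*1 = 96*1 = 96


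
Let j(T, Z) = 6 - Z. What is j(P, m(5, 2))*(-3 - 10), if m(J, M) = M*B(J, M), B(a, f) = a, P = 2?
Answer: 52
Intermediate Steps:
m(J, M) = J*M (m(J, M) = M*J = J*M)
j(P, m(5, 2))*(-3 - 10) = (6 - 5*2)*(-3 - 10) = (6 - 1*10)*(-13) = (6 - 10)*(-13) = -4*(-13) = 52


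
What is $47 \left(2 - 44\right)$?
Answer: $-1974$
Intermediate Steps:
$47 \left(2 - 44\right) = 47 \left(-42\right) = -1974$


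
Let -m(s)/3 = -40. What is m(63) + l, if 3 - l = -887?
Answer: 1010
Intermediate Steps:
l = 890 (l = 3 - 1*(-887) = 3 + 887 = 890)
m(s) = 120 (m(s) = -3*(-40) = 120)
m(63) + l = 120 + 890 = 1010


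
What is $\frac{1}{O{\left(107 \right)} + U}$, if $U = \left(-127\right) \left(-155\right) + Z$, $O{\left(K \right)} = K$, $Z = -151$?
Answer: $\frac{1}{19641} \approx 5.0914 \cdot 10^{-5}$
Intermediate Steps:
$U = 19534$ ($U = \left(-127\right) \left(-155\right) - 151 = 19685 - 151 = 19534$)
$\frac{1}{O{\left(107 \right)} + U} = \frac{1}{107 + 19534} = \frac{1}{19641}$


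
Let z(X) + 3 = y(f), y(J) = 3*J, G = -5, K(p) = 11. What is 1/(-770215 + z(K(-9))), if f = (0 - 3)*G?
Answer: -1/770173 ≈ -1.2984e-6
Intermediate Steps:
f = 15 (f = (0 - 3)*(-5) = -3*(-5) = 15)
z(X) = 42 (z(X) = -3 + 3*15 = -3 + 45 = 42)
1/(-770215 + z(K(-9))) = 1/(-770215 + 42) = 1/(-770173) = -1/770173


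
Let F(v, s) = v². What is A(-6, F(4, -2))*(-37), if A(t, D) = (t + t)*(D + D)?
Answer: 14208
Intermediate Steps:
A(t, D) = 4*D*t (A(t, D) = (2*t)*(2*D) = 4*D*t)
A(-6, F(4, -2))*(-37) = (4*4²*(-6))*(-37) = (4*16*(-6))*(-37) = -384*(-37) = 14208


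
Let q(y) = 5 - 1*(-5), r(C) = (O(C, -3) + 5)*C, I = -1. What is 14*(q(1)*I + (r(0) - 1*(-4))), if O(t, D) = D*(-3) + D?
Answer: -84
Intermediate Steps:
O(t, D) = -2*D (O(t, D) = -3*D + D = -2*D)
r(C) = 11*C (r(C) = (-2*(-3) + 5)*C = (6 + 5)*C = 11*C)
q(y) = 10 (q(y) = 5 + 5 = 10)
14*(q(1)*I + (r(0) - 1*(-4))) = 14*(10*(-1) + (11*0 - 1*(-4))) = 14*(-10 + (0 + 4)) = 14*(-10 + 4) = 14*(-6) = -84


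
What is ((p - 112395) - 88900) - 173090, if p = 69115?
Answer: -305270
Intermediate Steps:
((p - 112395) - 88900) - 173090 = ((69115 - 112395) - 88900) - 173090 = (-43280 - 88900) - 173090 = -132180 - 173090 = -305270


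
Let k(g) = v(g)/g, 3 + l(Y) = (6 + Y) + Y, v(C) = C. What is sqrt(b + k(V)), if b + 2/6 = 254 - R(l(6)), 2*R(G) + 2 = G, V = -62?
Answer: sqrt(8934)/6 ≈ 15.753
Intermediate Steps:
l(Y) = 3 + 2*Y (l(Y) = -3 + ((6 + Y) + Y) = -3 + (6 + 2*Y) = 3 + 2*Y)
R(G) = -1 + G/2
k(g) = 1 (k(g) = g/g = 1)
b = 1483/6 (b = -1/3 + (254 - (-1 + (3 + 2*6)/2)) = -1/3 + (254 - (-1 + (3 + 12)/2)) = -1/3 + (254 - (-1 + (1/2)*15)) = -1/3 + (254 - (-1 + 15/2)) = -1/3 + (254 - 1*13/2) = -1/3 + (254 - 13/2) = -1/3 + 495/2 = 1483/6 ≈ 247.17)
sqrt(b + k(V)) = sqrt(1483/6 + 1) = sqrt(1489/6) = sqrt(8934)/6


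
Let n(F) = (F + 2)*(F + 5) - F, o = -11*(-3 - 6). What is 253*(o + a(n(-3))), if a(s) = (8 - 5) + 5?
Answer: 27071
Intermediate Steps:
o = 99 (o = -11*(-9) = 99)
n(F) = -F + (2 + F)*(5 + F) (n(F) = (2 + F)*(5 + F) - F = -F + (2 + F)*(5 + F))
a(s) = 8 (a(s) = 3 + 5 = 8)
253*(o + a(n(-3))) = 253*(99 + 8) = 253*107 = 27071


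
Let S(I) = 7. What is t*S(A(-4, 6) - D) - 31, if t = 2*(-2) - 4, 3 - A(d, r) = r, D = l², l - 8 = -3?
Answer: -87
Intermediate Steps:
l = 5 (l = 8 - 3 = 5)
D = 25 (D = 5² = 25)
A(d, r) = 3 - r
t = -8 (t = -4 - 4 = -8)
t*S(A(-4, 6) - D) - 31 = -8*7 - 31 = -56 - 31 = -87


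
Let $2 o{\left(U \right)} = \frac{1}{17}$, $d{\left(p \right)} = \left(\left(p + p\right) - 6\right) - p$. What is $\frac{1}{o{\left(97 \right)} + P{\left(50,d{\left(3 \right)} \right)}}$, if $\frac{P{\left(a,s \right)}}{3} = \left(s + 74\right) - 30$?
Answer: $\frac{34}{4183} \approx 0.0081281$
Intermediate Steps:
$d{\left(p \right)} = -6 + p$ ($d{\left(p \right)} = \left(2 p - 6\right) - p = \left(-6 + 2 p\right) - p = -6 + p$)
$P{\left(a,s \right)} = 132 + 3 s$ ($P{\left(a,s \right)} = 3 \left(\left(s + 74\right) - 30\right) = 3 \left(\left(74 + s\right) - 30\right) = 3 \left(44 + s\right) = 132 + 3 s$)
$o{\left(U \right)} = \frac{1}{34}$ ($o{\left(U \right)} = \frac{1}{2 \cdot 17} = \frac{1}{2} \cdot \frac{1}{17} = \frac{1}{34}$)
$\frac{1}{o{\left(97 \right)} + P{\left(50,d{\left(3 \right)} \right)}} = \frac{1}{\frac{1}{34} + \left(132 + 3 \left(-6 + 3\right)\right)} = \frac{1}{\frac{1}{34} + \left(132 + 3 \left(-3\right)\right)} = \frac{1}{\frac{1}{34} + \left(132 - 9\right)} = \frac{1}{\frac{1}{34} + 123} = \frac{1}{\frac{4183}{34}} = \frac{34}{4183}$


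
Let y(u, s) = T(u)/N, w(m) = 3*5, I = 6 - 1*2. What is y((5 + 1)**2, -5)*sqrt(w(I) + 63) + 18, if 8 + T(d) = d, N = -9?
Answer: 18 - 28*sqrt(78)/9 ≈ -9.4766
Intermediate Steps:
I = 4 (I = 6 - 2 = 4)
T(d) = -8 + d
w(m) = 15
y(u, s) = 8/9 - u/9 (y(u, s) = (-8 + u)/(-9) = (-8 + u)*(-1/9) = 8/9 - u/9)
y((5 + 1)**2, -5)*sqrt(w(I) + 63) + 18 = (8/9 - (5 + 1)**2/9)*sqrt(15 + 63) + 18 = (8/9 - 1/9*6**2)*sqrt(78) + 18 = (8/9 - 1/9*36)*sqrt(78) + 18 = (8/9 - 4)*sqrt(78) + 18 = -28*sqrt(78)/9 + 18 = 18 - 28*sqrt(78)/9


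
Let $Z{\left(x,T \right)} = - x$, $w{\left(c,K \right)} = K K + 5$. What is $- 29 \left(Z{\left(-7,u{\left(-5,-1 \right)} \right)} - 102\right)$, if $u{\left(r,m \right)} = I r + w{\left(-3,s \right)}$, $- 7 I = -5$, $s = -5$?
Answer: $2755$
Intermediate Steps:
$w{\left(c,K \right)} = 5 + K^{2}$ ($w{\left(c,K \right)} = K^{2} + 5 = 5 + K^{2}$)
$I = \frac{5}{7}$ ($I = \left(- \frac{1}{7}\right) \left(-5\right) = \frac{5}{7} \approx 0.71429$)
$u{\left(r,m \right)} = 30 + \frac{5 r}{7}$ ($u{\left(r,m \right)} = \frac{5 r}{7} + \left(5 + \left(-5\right)^{2}\right) = \frac{5 r}{7} + \left(5 + 25\right) = \frac{5 r}{7} + 30 = 30 + \frac{5 r}{7}$)
$- 29 \left(Z{\left(-7,u{\left(-5,-1 \right)} \right)} - 102\right) = - 29 \left(\left(-1\right) \left(-7\right) - 102\right) = - 29 \left(7 - 102\right) = \left(-29\right) \left(-95\right) = 2755$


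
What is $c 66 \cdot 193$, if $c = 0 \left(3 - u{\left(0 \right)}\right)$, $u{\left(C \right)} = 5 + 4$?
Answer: $0$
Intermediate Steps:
$u{\left(C \right)} = 9$
$c = 0$ ($c = 0 \left(3 - 9\right) = 0 \left(-6\right) = 0$)
$c 66 \cdot 193 = 0 \cdot 66 \cdot 193 = 0 \cdot 193 = 0$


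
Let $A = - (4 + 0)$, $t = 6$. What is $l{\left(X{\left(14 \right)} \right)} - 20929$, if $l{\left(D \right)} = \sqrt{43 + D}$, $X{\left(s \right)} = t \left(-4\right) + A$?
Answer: $-20929 + \sqrt{15} \approx -20925.0$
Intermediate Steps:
$A = -4$ ($A = \left(-1\right) 4 = -4$)
$X{\left(s \right)} = -28$ ($X{\left(s \right)} = 6 \left(-4\right) - 4 = -24 - 4 = -28$)
$l{\left(X{\left(14 \right)} \right)} - 20929 = \sqrt{43 - 28} - 20929 = \sqrt{15} - 20929 = -20929 + \sqrt{15}$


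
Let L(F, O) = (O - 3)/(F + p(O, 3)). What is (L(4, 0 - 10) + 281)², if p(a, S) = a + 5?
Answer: 86436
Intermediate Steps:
p(a, S) = 5 + a
L(F, O) = (-3 + O)/(5 + F + O) (L(F, O) = (O - 3)/(F + (5 + O)) = (-3 + O)/(5 + F + O))
(L(4, 0 - 10) + 281)² = ((-3 + (0 - 10))/(5 + 4 + (0 - 10)) + 281)² = ((-3 - 10)/(5 + 4 - 10) + 281)² = (-13/(-1) + 281)² = (-1*(-13) + 281)² = (13 + 281)² = 294² = 86436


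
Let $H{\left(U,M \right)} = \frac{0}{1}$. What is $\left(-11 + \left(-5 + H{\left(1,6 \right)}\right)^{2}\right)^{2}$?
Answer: $196$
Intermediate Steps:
$H{\left(U,M \right)} = 0$ ($H{\left(U,M \right)} = 0 \cdot 1 = 0$)
$\left(-11 + \left(-5 + H{\left(1,6 \right)}\right)^{2}\right)^{2} = \left(-11 + \left(-5 + 0\right)^{2}\right)^{2} = \left(-11 + \left(-5\right)^{2}\right)^{2} = \left(-11 + 25\right)^{2} = 14^{2} = 196$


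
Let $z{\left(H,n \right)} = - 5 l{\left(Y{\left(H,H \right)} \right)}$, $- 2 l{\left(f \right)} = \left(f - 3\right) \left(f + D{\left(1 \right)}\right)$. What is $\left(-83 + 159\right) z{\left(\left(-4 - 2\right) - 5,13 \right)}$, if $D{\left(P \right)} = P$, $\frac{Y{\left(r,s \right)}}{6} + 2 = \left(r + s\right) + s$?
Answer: $8458230$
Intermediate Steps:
$Y{\left(r,s \right)} = -12 + 6 r + 12 s$ ($Y{\left(r,s \right)} = -12 + 6 \left(\left(r + s\right) + s\right) = -12 + 6 \left(r + 2 s\right) = -12 + \left(6 r + 12 s\right) = -12 + 6 r + 12 s$)
$l{\left(f \right)} = - \frac{\left(1 + f\right) \left(-3 + f\right)}{2}$ ($l{\left(f \right)} = - \frac{\left(f - 3\right) \left(f + 1\right)}{2} = - \frac{\left(-3 + f\right) \left(1 + f\right)}{2} = - \frac{\left(1 + f\right) \left(-3 + f\right)}{2}$)
$z{\left(H,n \right)} = \frac{105}{2} - 90 H + \frac{5 \left(-12 + 18 H\right)^{2}}{2}$ ($z{\left(H,n \right)} = - 5 \left(\frac{3}{2} + \left(-12 + 6 H + 12 H\right) - \frac{\left(-12 + 6 H + 12 H\right)^{2}}{2}\right) = - 5 \left(\frac{3}{2} + \left(-12 + 18 H\right) - \frac{\left(-12 + 18 H\right)^{2}}{2}\right) = - 5 \left(- \frac{21}{2} + 18 H - \frac{\left(-12 + 18 H\right)^{2}}{2}\right) = \frac{105}{2} - 90 H + \frac{5 \left(-12 + 18 H\right)^{2}}{2}$)
$\left(-83 + 159\right) z{\left(\left(-4 - 2\right) - 5,13 \right)} = \left(-83 + 159\right) \left(\frac{825}{2} - 1170 \left(\left(-4 - 2\right) - 5\right) + 810 \left(\left(-4 - 2\right) - 5\right)^{2}\right) = 76 \left(\frac{825}{2} - 1170 \left(-6 - 5\right) + 810 \left(-6 - 5\right)^{2}\right) = 76 \left(\frac{825}{2} - -12870 + 810 \left(-11\right)^{2}\right) = 76 \left(\frac{825}{2} + 12870 + 810 \cdot 121\right) = 76 \left(\frac{825}{2} + 12870 + 98010\right) = 76 \cdot \frac{222585}{2} = 8458230$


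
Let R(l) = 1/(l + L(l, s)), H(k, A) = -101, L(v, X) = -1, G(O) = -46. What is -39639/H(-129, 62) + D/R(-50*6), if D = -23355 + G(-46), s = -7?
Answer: 711453440/101 ≈ 7.0441e+6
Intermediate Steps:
R(l) = 1/(-1 + l) (R(l) = 1/(l - 1) = 1/(-1 + l))
D = -23401 (D = -23355 - 46 = -23401)
-39639/H(-129, 62) + D/R(-50*6) = -39639/(-101) - 23401/(1/(-1 - 50*6)) = -39639*(-1/101) - 23401/(1/(-1 - 300)) = 39639/101 - 23401/(1/(-301)) = 39639/101 - 23401/(-1/301) = 39639/101 - 23401*(-301) = 39639/101 + 7043701 = 711453440/101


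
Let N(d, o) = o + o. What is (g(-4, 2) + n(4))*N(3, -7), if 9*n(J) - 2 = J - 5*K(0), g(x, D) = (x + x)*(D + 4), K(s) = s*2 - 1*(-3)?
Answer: 686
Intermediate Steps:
N(d, o) = 2*o
K(s) = 3 + 2*s (K(s) = 2*s + 3 = 3 + 2*s)
g(x, D) = 2*x*(4 + D) (g(x, D) = (2*x)*(4 + D) = 2*x*(4 + D))
n(J) = -13/9 + J/9 (n(J) = 2/9 + (J - 5*(3 + 2*0))/9 = 2/9 + (J - 5*(3 + 0))/9 = 2/9 + (J - 5*3)/9 = 2/9 + (J - 15)/9 = 2/9 + (-15 + J)/9 = 2/9 + (-5/3 + J/9) = -13/9 + J/9)
(g(-4, 2) + n(4))*N(3, -7) = (2*(-4)*(4 + 2) + (-13/9 + (1/9)*4))*(2*(-7)) = (2*(-4)*6 + (-13/9 + 4/9))*(-14) = (-48 - 1)*(-14) = -49*(-14) = 686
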